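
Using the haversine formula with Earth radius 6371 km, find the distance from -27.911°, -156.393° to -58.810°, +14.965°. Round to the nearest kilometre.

10339 km

Δλ = 14.965 − -156.393 = 171.358°.
Δφ = -58.810 − -27.911 = -30.899°.
a = sin²(Δφ/2) + cos φ₁ · cos φ₂ · sin²(Δλ/2) = 0.526001.
c = 2·atan2(√a, √(1−a)) = 1.62282 rad → d = 6371·c ≈ 10339.00 km.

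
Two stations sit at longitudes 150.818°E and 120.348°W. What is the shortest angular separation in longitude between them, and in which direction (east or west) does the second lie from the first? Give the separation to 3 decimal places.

Raw difference: -120.348 − 150.818 = -271.166°.
Normalise into (−180°, 180°]: -271.166° + 360° = 88.834°.
Positive ⇒ the second point lies to the east; separation 88.834°.

88.834° east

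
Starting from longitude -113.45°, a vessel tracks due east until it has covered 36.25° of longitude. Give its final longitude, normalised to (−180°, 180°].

-77.20°

Start at -113.45°; shift +36.25° → -77.20°.
-77.20° already lies in (−180°, 180°].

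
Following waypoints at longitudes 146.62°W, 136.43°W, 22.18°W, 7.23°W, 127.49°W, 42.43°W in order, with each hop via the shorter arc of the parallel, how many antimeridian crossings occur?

0

Leg 1: -146.62° → -136.43°, shortest Δλ = 10.19° (east) — does not cross 180°.
Leg 2: -136.43° → -22.18°, shortest Δλ = 114.25° (east) — does not cross 180°.
Leg 3: -22.18° → -7.23°, shortest Δλ = 14.95° (east) — does not cross 180°.
Leg 4: -7.23° → -127.49°, shortest Δλ = -120.26° (west) — does not cross 180°.
Leg 5: -127.49° → -42.43°, shortest Δλ = 85.06° (east) — does not cross 180°.
Total crossings: 0.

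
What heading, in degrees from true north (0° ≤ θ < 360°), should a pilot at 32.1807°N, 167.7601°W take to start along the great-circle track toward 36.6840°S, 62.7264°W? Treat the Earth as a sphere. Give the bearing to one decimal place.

117.0°

Δλ = -62.7264 − -167.7601 = 105.0337°.
θ = atan2( sin Δλ · cos φ₂ , cos φ₁ · sin φ₂ − sin φ₁ · cos φ₂ · cos Δλ )
  = atan2(0.77449, -0.39484) = 117.013° → normalised to [0°, 360°): 117.013°.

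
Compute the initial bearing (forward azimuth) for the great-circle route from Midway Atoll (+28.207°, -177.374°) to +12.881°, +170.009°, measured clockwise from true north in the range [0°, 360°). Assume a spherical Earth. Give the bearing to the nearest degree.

220°

Δλ = 170.009 − -177.374 = 347.383°; wrapped into (−180°, 180°]: -12.617°.
θ = atan2( sin Δλ · cos φ₂ , cos φ₁ · sin φ₂ − sin φ₁ · cos φ₂ · cos Δλ )
  = atan2(-0.21294, -0.25318) = -139.935° → normalised to [0°, 360°): 220.065°.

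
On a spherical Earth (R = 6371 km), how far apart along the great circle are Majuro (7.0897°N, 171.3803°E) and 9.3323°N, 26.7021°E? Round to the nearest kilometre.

Δλ = 26.7021 − 171.3803 = -144.6782°.
Δφ = 9.3323 − 7.0897 = 2.2426°.
a = sin²(Δφ/2) + cos φ₁ · cos φ₂ · sin²(Δλ/2) = 0.889474.
c = 2·atan2(√a, √(1−a)) = 2.46378 rad → d = 6371·c ≈ 15696.76 km.

15697 km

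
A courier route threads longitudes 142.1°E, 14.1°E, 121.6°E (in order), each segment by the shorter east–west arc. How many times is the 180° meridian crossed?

0

Leg 1: +142.1° → +14.1°, shortest Δλ = -128.0° (west) — does not cross 180°.
Leg 2: +14.1° → +121.6°, shortest Δλ = 107.5° (east) — does not cross 180°.
Total crossings: 0.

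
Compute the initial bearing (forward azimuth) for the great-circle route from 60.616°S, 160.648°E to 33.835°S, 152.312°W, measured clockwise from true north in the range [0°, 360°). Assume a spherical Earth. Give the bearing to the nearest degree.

70°

Δλ = -152.312 − 160.648 = -312.960°; wrapped into (−180°, 180°]: 47.040°.
θ = atan2( sin Δλ · cos φ₂ , cos φ₁ · sin φ₂ − sin φ₁ · cos φ₂ · cos Δλ )
  = atan2(0.60789, 0.22005) = 70.100° → normalised to [0°, 360°): 70.100°.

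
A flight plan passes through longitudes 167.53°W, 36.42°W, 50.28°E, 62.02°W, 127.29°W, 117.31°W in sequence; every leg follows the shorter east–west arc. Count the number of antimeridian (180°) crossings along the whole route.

0

Leg 1: -167.53° → -36.42°, shortest Δλ = 131.11° (east) — does not cross 180°.
Leg 2: -36.42° → +50.28°, shortest Δλ = 86.7° (east) — does not cross 180°.
Leg 3: +50.28° → -62.02°, shortest Δλ = -112.3° (west) — does not cross 180°.
Leg 4: -62.02° → -127.29°, shortest Δλ = -65.27° (west) — does not cross 180°.
Leg 5: -127.29° → -117.31°, shortest Δλ = 9.98° (east) — does not cross 180°.
Total crossings: 0.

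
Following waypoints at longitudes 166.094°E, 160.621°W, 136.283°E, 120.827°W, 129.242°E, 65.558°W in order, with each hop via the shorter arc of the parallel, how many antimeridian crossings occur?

Leg 1: +166.094° → -160.621°, shortest Δλ = 33.285° (east) — crosses 180°.
Leg 2: -160.621° → +136.283°, shortest Δλ = -63.096° (west) — crosses 180°.
Leg 3: +136.283° → -120.827°, shortest Δλ = 102.89° (east) — crosses 180°.
Leg 4: -120.827° → +129.242°, shortest Δλ = -109.931° (west) — crosses 180°.
Leg 5: +129.242° → -65.558°, shortest Δλ = 165.2° (east) — crosses 180°.
Total crossings: 5.

5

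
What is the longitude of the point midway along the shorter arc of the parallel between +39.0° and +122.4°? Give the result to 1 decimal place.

+80.7°

Signed shortest Δλ from +39.0° to +122.4° is +83.4°.
Midpoint longitude = +39.0° + (+83.4°)/2 = +39.0° + 41.7° = +80.7°.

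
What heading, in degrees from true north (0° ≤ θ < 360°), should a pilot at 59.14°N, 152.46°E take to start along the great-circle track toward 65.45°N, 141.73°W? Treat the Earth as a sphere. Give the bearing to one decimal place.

Δλ = -141.73 − 152.46 = -294.19°; wrapped into (−180°, 180°]: 65.81°.
θ = atan2( sin Δλ · cos φ₂ , cos φ₁ · sin φ₂ − sin φ₁ · cos φ₂ · cos Δλ )
  = atan2(0.37900, 0.32042) = 49.788° → normalised to [0°, 360°): 49.788°.

49.8°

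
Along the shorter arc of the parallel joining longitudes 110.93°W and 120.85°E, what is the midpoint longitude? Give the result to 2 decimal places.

Signed shortest Δλ from -110.93° to +120.85° is -128.22°.
Midpoint longitude = -110.93° + (-128.22°)/2 = -110.93° − 64.11° = -175.04°.
(The naïve average (-110.93 + +120.85)/2 = 4.96° is on the wrong side of the globe.)

175.04°W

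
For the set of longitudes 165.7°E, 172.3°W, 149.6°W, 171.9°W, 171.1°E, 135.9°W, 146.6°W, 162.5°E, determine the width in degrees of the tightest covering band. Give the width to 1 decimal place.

61.6°

Sort the longitudes: -172.3°, -171.9°, -149.6°, -146.6°, -135.9°, +162.5°, +165.7°, +171.1°.
Eastward gaps between consecutive values (wrapping around): 0.4°, 22.3°, 3.0°, 10.7°, 298.4°, 3.2°, 5.4°, 16.6°.
Largest gap = 298.4° ⇒ minimal covering band is its complement: 360° − 298.4° = 61.6°.
Band runs from +162.5° eastward to -135.9°, crossing the antimeridian.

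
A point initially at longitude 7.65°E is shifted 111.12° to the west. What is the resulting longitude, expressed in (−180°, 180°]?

103.47°W

Start at +7.65°; shift −111.12° → -103.47°.
-103.47° already lies in (−180°, 180°].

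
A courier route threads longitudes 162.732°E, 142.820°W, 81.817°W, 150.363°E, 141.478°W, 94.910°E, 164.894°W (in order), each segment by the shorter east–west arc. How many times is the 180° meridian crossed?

5

Leg 1: +162.732° → -142.820°, shortest Δλ = 54.448° (east) — crosses 180°.
Leg 2: -142.820° → -81.817°, shortest Δλ = 61.003° (east) — does not cross 180°.
Leg 3: -81.817° → +150.363°, shortest Δλ = -127.82° (west) — crosses 180°.
Leg 4: +150.363° → -141.478°, shortest Δλ = 68.159° (east) — crosses 180°.
Leg 5: -141.478° → +94.910°, shortest Δλ = -123.612° (west) — crosses 180°.
Leg 6: +94.910° → -164.894°, shortest Δλ = 100.196° (east) — crosses 180°.
Total crossings: 5.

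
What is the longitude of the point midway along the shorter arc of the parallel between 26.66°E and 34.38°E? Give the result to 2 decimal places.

30.52°E

Signed shortest Δλ from +26.66° to +34.38° is +7.72°.
Midpoint longitude = +26.66° + (+7.72°)/2 = +26.66° + 3.86° = +30.52°.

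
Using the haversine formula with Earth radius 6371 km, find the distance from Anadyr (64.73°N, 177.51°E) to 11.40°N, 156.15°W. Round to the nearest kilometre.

Δλ = -156.15 − 177.51 = -333.66°; wrapped into (−180°, 180°]: 26.34°.
Δφ = 11.40 − 64.73 = -53.33°.
a = sin²(Δφ/2) + cos φ₁ · cos φ₂ · sin²(Δλ/2) = 0.223120.
c = 2·atan2(√a, √(1−a)) = 0.98392 rad → d = 6371·c ≈ 6268.58 km.

6269 km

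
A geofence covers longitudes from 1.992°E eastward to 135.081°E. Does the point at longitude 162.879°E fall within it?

No

Band width going east from +1.992° to +135.081°: ((135.081 − 1.992) mod 360) = 133.089°.
Offset of +162.879° east of the west edge: ((162.879 − 1.992) mod 360) = 160.887°.
160.887° > 133.089° ⇒ outside.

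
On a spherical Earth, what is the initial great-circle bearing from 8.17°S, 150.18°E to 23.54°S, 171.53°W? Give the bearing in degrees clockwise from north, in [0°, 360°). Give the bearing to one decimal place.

Δλ = -171.53 − 150.18 = -321.71°; wrapped into (−180°, 180°]: 38.29°.
θ = atan2( sin Δλ · cos φ₂ , cos φ₁ · sin φ₂ − sin φ₁ · cos φ₂ · cos Δλ )
  = atan2(0.56808, -0.29308) = 117.290° → normalised to [0°, 360°): 117.290°.

117.3°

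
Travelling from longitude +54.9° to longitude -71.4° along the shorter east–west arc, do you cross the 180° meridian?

No

Signed shortest Δλ = ((-71.4 − 54.9 + 180) mod 360) − 180 = -126.3°.
Going west by 126.3° from +54.9° reaches -71.4° without touching 180°.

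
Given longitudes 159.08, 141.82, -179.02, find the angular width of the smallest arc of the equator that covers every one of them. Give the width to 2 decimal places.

Sort the longitudes: -179.02°, +141.82°, +159.08°.
Eastward gaps between consecutive values (wrapping around): 320.84°, 17.26°, 21.90°.
Largest gap = 320.84° ⇒ minimal covering band is its complement: 360° − 320.84° = 39.16°.
Band runs from +141.82° eastward to -179.02°, crossing the antimeridian.

39.16°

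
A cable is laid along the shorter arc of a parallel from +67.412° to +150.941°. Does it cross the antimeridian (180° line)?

Signed shortest Δλ = ((150.941 − 67.412 + 180) mod 360) − 180 = 83.529°.
Going east by 83.529° from +67.412° reaches +150.941° without touching 180°.

No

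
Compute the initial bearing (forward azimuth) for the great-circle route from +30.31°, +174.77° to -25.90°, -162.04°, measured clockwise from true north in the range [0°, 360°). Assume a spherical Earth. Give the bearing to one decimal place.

156.0°

Δλ = -162.04 − 174.77 = -336.81°; wrapped into (−180°, 180°]: 23.19°.
θ = atan2( sin Δλ · cos φ₂ , cos φ₁ · sin φ₂ − sin φ₁ · cos φ₂ · cos Δλ )
  = atan2(0.35423, -0.79440) = 155.968° → normalised to [0°, 360°): 155.968°.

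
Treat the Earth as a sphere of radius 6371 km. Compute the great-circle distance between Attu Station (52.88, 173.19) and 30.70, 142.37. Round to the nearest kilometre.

3502 km

Δλ = 142.37 − 173.19 = -30.82°.
Δφ = 30.70 − 52.88 = -22.18°.
a = sin²(Δφ/2) + cos φ₁ · cos φ₂ · sin²(Δλ/2) = 0.073639.
c = 2·atan2(√a, √(1−a)) = 0.54962 rad → d = 6371·c ≈ 3501.63 km.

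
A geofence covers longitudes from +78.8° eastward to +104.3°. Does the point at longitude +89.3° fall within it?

Band width going east from +78.8° to +104.3°: ((104.3 − 78.8) mod 360) = 25.5°.
Offset of +89.3° east of the west edge: ((89.3 − 78.8) mod 360) = 10.5°.
10.5° ≤ 25.5° ⇒ inside.

Yes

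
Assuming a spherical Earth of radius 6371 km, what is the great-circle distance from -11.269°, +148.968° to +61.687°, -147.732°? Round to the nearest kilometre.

9772 km

Δλ = -147.732 − 148.968 = -296.700°; wrapped into (−180°, 180°]: 63.300°.
Δφ = 61.687 − -11.269 = 72.956°.
a = sin²(Δφ/2) + cos φ₁ · cos φ₂ · sin²(Δλ/2) = 0.481520.
c = 2·atan2(√a, √(1−a)) = 1.53383 rad → d = 6371·c ≈ 9772.02 km.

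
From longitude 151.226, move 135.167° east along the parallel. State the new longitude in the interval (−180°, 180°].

Start at +151.226°; shift +135.167° → +286.393°.
+286.393° lies outside (−180°, 180°]; subtract 360° → -73.607°.

-73.607°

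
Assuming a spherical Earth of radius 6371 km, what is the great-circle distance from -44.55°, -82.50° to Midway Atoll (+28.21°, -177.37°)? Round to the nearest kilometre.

Δλ = -177.37 − -82.50 = -94.87°.
Δφ = 28.21 − -44.55 = 72.76°.
a = sin²(Δφ/2) + cos φ₁ · cos φ₂ · sin²(Δλ/2) = 0.692465.
c = 2·atan2(√a, √(1−a)) = 1.96593 rad → d = 6371·c ≈ 12524.93 km.

12525 km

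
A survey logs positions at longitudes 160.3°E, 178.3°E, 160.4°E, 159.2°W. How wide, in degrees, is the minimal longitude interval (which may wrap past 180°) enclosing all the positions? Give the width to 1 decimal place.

40.5°

Sort the longitudes: -159.2°, +160.3°, +160.4°, +178.3°.
Eastward gaps between consecutive values (wrapping around): 319.5°, 0.1°, 17.9°, 22.5°.
Largest gap = 319.5° ⇒ minimal covering band is its complement: 360° − 319.5° = 40.5°.
Band runs from +160.3° eastward to -159.2°, crossing the antimeridian.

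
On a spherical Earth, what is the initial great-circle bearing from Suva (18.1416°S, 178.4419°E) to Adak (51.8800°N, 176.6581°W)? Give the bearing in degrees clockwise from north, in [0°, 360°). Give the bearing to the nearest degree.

Δλ = -176.6581 − 178.4419 = -355.1000°; wrapped into (−180°, 180°]: 4.9000°.
θ = atan2( sin Δλ · cos φ₂ , cos φ₁ · sin φ₂ − sin φ₁ · cos φ₂ · cos Δλ )
  = atan2(0.05273, 0.93912) = 3.214° → normalised to [0°, 360°): 3.214°.

3°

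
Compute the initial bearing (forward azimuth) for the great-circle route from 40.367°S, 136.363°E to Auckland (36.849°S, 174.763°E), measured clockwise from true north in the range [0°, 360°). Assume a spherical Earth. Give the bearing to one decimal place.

95.8°

Δλ = 174.763 − 136.363 = 38.400°.
θ = atan2( sin Δλ · cos φ₂ , cos φ₁ · sin φ₂ − sin φ₁ · cos φ₂ · cos Δλ )
  = atan2(0.49705, -0.05075) = 95.829° → normalised to [0°, 360°): 95.829°.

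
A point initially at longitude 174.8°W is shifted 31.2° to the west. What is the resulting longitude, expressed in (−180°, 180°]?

154.0°E

Start at -174.8°; shift −31.2° → -206.0°.
-206.0° lies outside (−180°, 180°]; add 360° → +154.0°.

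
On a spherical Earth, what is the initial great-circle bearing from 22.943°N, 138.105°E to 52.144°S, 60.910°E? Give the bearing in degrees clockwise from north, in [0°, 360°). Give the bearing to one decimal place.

217.5°

Δλ = 60.910 − 138.105 = -77.195°.
θ = atan2( sin Δλ · cos φ₂ , cos φ₁ · sin φ₂ − sin φ₁ · cos φ₂ · cos Δλ )
  = atan2(-0.59842, -0.78012) = -142.509° → normalised to [0°, 360°): 217.491°.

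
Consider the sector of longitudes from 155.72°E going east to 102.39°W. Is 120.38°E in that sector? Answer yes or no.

Band width going east from +155.72° to -102.39°: ((-102.39 − 155.72) mod 360) = 101.89°.
Offset of +120.38° east of the west edge: ((120.38 − 155.72) mod 360) = 324.66°.
324.66° > 101.89° ⇒ outside.

No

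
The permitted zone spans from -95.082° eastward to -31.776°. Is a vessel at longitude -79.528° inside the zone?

Yes

Band width going east from -95.082° to -31.776°: ((-31.776 − -95.082) mod 360) = 63.306°.
Offset of -79.528° east of the west edge: ((-79.528 − -95.082) mod 360) = 15.554°.
15.554° ≤ 63.306° ⇒ inside.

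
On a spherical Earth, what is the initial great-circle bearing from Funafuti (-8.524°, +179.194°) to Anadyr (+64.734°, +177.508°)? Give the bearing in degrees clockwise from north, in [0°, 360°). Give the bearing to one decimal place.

359.2°

Δλ = 177.508 − 179.194 = -1.686°.
θ = atan2( sin Δλ · cos φ₂ , cos φ₁ · sin φ₂ − sin φ₁ · cos φ₂ · cos Δλ )
  = atan2(-0.01256, 0.95758) = -0.751° → normalised to [0°, 360°): 359.249°.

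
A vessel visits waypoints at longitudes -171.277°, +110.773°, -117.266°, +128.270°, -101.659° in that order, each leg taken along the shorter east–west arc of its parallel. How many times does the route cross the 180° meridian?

4

Leg 1: -171.277° → +110.773°, shortest Δλ = -77.95° (west) — crosses 180°.
Leg 2: +110.773° → -117.266°, shortest Δλ = 131.961° (east) — crosses 180°.
Leg 3: -117.266° → +128.270°, shortest Δλ = -114.464° (west) — crosses 180°.
Leg 4: +128.270° → -101.659°, shortest Δλ = 130.071° (east) — crosses 180°.
Total crossings: 4.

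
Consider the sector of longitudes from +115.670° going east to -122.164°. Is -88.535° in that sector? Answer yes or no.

No

Band width going east from +115.670° to -122.164°: ((-122.164 − 115.670) mod 360) = 122.166°.
Offset of -88.535° east of the west edge: ((-88.535 − 115.670) mod 360) = 155.795°.
155.795° > 122.166° ⇒ outside.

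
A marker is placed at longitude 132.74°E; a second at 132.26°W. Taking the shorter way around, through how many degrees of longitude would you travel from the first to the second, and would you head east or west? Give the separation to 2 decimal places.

Raw difference: -132.26 − 132.74 = -265.0°.
Normalise into (−180°, 180°]: -265.0° + 360° = 95.0°.
Positive ⇒ the second point lies to the east; separation 95.00°.

95.00° east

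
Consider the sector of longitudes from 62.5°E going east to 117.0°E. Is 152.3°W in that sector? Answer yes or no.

Band width going east from +62.5° to +117.0°: ((117.0 − 62.5) mod 360) = 54.5°.
Offset of -152.3° east of the west edge: ((-152.3 − 62.5) mod 360) = 145.2°.
145.2° > 54.5° ⇒ outside.

No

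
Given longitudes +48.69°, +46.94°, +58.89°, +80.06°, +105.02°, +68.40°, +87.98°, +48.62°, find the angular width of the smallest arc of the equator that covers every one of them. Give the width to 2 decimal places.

Sort the longitudes: +46.94°, +48.62°, +48.69°, +58.89°, +68.40°, +80.06°, +87.98°, +105.02°.
Eastward gaps between consecutive values (wrapping around): 1.68°, 0.07°, 10.20°, 9.51°, 11.66°, 7.92°, 17.04°, 301.92°.
Largest gap = 301.92° ⇒ minimal covering band is its complement: 360° − 301.92° = 58.08°.
Band runs from +46.94° eastward to +105.02°.

58.08°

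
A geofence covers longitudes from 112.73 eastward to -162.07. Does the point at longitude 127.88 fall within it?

Yes

Band width going east from +112.73° to -162.07°: ((-162.07 − 112.73) mod 360) = 85.20°.
Offset of +127.88° east of the west edge: ((127.88 − 112.73) mod 360) = 15.15°.
15.15° ≤ 85.20° ⇒ inside.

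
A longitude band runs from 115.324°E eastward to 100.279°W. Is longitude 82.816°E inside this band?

No

Band width going east from +115.324° to -100.279°: ((-100.279 − 115.324) mod 360) = 144.397°.
Offset of +82.816° east of the west edge: ((82.816 − 115.324) mod 360) = 327.492°.
327.492° > 144.397° ⇒ outside.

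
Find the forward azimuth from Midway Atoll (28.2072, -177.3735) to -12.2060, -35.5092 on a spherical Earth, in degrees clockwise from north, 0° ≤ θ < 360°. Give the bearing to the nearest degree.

74°

Δλ = -35.5092 − -177.3735 = 141.8643°.
θ = atan2( sin Δλ · cos φ₂ , cos φ₁ · sin φ₂ − sin φ₁ · cos φ₂ · cos Δλ )
  = atan2(0.60357, 0.17705) = 73.652° → normalised to [0°, 360°): 73.652°.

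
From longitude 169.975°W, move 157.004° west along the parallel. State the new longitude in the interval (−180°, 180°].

33.021°E

Start at -169.975°; shift −157.004° → -326.979°.
-326.979° lies outside (−180°, 180°]; add 360° → +33.021°.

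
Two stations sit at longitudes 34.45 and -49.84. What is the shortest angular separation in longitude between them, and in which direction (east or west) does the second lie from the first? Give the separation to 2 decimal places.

84.29° west

Raw difference: -49.84 − 34.45 = -84.29°.
Normalise into (−180°, 180°]: -84.29° stays -84.29°.
Negative ⇒ the second point lies to the west; separation 84.29°.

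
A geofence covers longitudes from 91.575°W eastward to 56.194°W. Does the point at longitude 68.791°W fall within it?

Yes

Band width going east from -91.575° to -56.194°: ((-56.194 − -91.575) mod 360) = 35.381°.
Offset of -68.791° east of the west edge: ((-68.791 − -91.575) mod 360) = 22.784°.
22.784° ≤ 35.381° ⇒ inside.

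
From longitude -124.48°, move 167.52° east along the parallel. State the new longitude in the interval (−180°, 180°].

Start at -124.48°; shift +167.52° → +43.04°.
+43.04° already lies in (−180°, 180°].

+43.04°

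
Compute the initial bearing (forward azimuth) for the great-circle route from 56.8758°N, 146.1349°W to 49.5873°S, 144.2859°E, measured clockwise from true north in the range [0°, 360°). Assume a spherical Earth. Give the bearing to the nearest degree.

225°

Δλ = 144.2859 − -146.1349 = 290.4208°; wrapped into (−180°, 180°]: -69.5792°.
θ = atan2( sin Δλ · cos φ₂ , cos φ₁ · sin φ₂ − sin φ₁ · cos φ₂ · cos Δλ )
  = atan2(-0.60755, -0.60550) = -134.904° → normalised to [0°, 360°): 225.096°.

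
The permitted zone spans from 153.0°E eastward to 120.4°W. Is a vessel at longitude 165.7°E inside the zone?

Band width going east from +153.0° to -120.4°: ((-120.4 − 153.0) mod 360) = 86.6°.
Offset of +165.7° east of the west edge: ((165.7 − 153.0) mod 360) = 12.7°.
12.7° ≤ 86.6° ⇒ inside.

Yes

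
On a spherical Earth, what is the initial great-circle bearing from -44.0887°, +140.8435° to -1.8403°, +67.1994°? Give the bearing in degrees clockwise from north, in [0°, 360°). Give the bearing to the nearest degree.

280°

Δλ = 67.1994 − 140.8435 = -73.6441°.
θ = atan2( sin Δλ · cos φ₂ , cos φ₁ · sin φ₂ − sin φ₁ · cos φ₂ · cos Δλ )
  = atan2(-0.95904, 0.17276) = -79.788° → normalised to [0°, 360°): 280.212°.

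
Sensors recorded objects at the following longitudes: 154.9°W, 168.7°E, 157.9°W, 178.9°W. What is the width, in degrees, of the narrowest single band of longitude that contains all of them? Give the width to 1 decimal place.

Sort the longitudes: -178.9°, -157.9°, -154.9°, +168.7°.
Eastward gaps between consecutive values (wrapping around): 21.0°, 3.0°, 323.6°, 12.4°.
Largest gap = 323.6° ⇒ minimal covering band is its complement: 360° − 323.6° = 36.4°.
Band runs from +168.7° eastward to -154.9°, crossing the antimeridian.

36.4°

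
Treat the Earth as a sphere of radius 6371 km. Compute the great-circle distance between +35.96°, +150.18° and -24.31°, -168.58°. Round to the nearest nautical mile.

Δλ = -168.58 − 150.18 = -318.76°; wrapped into (−180°, 180°]: 41.24°.
Δφ = -24.31 − 35.96 = -60.27°.
a = sin²(Δφ/2) + cos φ₁ · cos φ₂ · sin²(Δλ/2) = 0.343529.
c = 2·atan2(√a, √(1−a)) = 1.25251 rad → d = 6371·c ≈ 7979.73 km ≈ 4308.71 nmi.

4309 nmi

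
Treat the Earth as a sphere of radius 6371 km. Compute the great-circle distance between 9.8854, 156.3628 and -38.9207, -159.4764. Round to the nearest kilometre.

7091 km

Δλ = -159.4764 − 156.3628 = -315.8392°; wrapped into (−180°, 180°]: 44.1608°.
Δφ = -38.9207 − 9.8854 = -48.8061°.
a = sin²(Δφ/2) + cos φ₁ · cos φ₂ · sin²(Δλ/2) = 0.279002.
c = 2·atan2(√a, √(1−a)) = 1.11297 rad → d = 6371·c ≈ 7090.75 km.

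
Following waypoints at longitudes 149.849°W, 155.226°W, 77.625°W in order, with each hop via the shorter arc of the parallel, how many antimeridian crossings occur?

Leg 1: -149.849° → -155.226°, shortest Δλ = -5.377° (west) — does not cross 180°.
Leg 2: -155.226° → -77.625°, shortest Δλ = 77.601° (east) — does not cross 180°.
Total crossings: 0.

0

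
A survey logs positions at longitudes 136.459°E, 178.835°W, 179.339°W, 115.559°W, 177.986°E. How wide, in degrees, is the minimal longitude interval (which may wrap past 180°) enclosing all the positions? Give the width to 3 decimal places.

107.982°

Sort the longitudes: -179.339°, -178.835°, -115.559°, +136.459°, +177.986°.
Eastward gaps between consecutive values (wrapping around): 0.504°, 63.276°, 252.018°, 41.527°, 2.675°.
Largest gap = 252.018° ⇒ minimal covering band is its complement: 360° − 252.018° = 107.982°.
Band runs from +136.459° eastward to -115.559°, crossing the antimeridian.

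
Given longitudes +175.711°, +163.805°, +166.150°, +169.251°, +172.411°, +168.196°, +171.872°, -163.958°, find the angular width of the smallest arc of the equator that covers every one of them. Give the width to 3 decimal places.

32.237°

Sort the longitudes: -163.958°, +163.805°, +166.150°, +168.196°, +169.251°, +171.872°, +172.411°, +175.711°.
Eastward gaps between consecutive values (wrapping around): 327.763°, 2.345°, 2.046°, 1.055°, 2.621°, 0.539°, 3.300°, 20.331°.
Largest gap = 327.763° ⇒ minimal covering band is its complement: 360° − 327.763° = 32.237°.
Band runs from +163.805° eastward to -163.958°, crossing the antimeridian.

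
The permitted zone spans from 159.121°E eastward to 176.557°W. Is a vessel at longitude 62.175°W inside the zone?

Band width going east from +159.121° to -176.557°: ((-176.557 − 159.121) mod 360) = 24.322°.
Offset of -62.175° east of the west edge: ((-62.175 − 159.121) mod 360) = 138.704°.
138.704° > 24.322° ⇒ outside.

No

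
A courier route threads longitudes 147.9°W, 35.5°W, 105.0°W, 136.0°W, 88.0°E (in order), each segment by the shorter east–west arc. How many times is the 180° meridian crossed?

1

Leg 1: -147.9° → -35.5°, shortest Δλ = 112.4° (east) — does not cross 180°.
Leg 2: -35.5° → -105.0°, shortest Δλ = -69.5° (west) — does not cross 180°.
Leg 3: -105.0° → -136.0°, shortest Δλ = -31.0° (west) — does not cross 180°.
Leg 4: -136.0° → +88.0°, shortest Δλ = -136.0° (west) — crosses 180°.
Total crossings: 1.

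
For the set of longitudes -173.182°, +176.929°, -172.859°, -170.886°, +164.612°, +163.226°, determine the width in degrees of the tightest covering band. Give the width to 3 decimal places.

Sort the longitudes: -173.182°, -172.859°, -170.886°, +163.226°, +164.612°, +176.929°.
Eastward gaps between consecutive values (wrapping around): 0.323°, 1.973°, 334.112°, 1.386°, 12.317°, 9.889°.
Largest gap = 334.112° ⇒ minimal covering band is its complement: 360° − 334.112° = 25.888°.
Band runs from +163.226° eastward to -170.886°, crossing the antimeridian.

25.888°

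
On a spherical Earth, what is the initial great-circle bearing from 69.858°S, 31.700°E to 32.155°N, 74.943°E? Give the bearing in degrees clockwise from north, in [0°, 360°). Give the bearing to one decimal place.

37.3°

Δλ = 74.943 − 31.700 = 43.243°.
θ = atan2( sin Δλ · cos φ₂ , cos φ₁ · sin φ₂ − sin φ₁ · cos φ₂ · cos Δλ )
  = atan2(0.58001, 0.76227) = 37.267° → normalised to [0°, 360°): 37.267°.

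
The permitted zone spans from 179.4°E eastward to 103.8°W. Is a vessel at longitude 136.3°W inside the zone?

Band width going east from +179.4° to -103.8°: ((-103.8 − 179.4) mod 360) = 76.8°.
Offset of -136.3° east of the west edge: ((-136.3 − 179.4) mod 360) = 44.3°.
44.3° ≤ 76.8° ⇒ inside.

Yes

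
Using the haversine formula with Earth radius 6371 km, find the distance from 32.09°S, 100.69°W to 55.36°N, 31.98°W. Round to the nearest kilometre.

11698 km

Δλ = -31.98 − -100.69 = 68.71°.
Δφ = 55.36 − -32.09 = 87.45°.
a = sin²(Δφ/2) + cos φ₁ · cos φ₂ · sin²(Δλ/2) = 0.631114.
c = 2·atan2(√a, √(1−a)) = 1.83613 rad → d = 6371·c ≈ 11697.96 km.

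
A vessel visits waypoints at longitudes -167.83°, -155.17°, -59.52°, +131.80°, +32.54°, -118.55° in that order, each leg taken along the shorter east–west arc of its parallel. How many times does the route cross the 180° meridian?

1

Leg 1: -167.83° → -155.17°, shortest Δλ = 12.66° (east) — does not cross 180°.
Leg 2: -155.17° → -59.52°, shortest Δλ = 95.65° (east) — does not cross 180°.
Leg 3: -59.52° → +131.80°, shortest Δλ = -168.68° (west) — crosses 180°.
Leg 4: +131.80° → +32.54°, shortest Δλ = -99.26° (west) — does not cross 180°.
Leg 5: +32.54° → -118.55°, shortest Δλ = -151.09° (west) — does not cross 180°.
Total crossings: 1.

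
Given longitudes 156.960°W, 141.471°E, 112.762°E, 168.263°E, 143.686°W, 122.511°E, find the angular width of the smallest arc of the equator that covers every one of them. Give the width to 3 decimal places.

103.552°

Sort the longitudes: -156.960°, -143.686°, +112.762°, +122.511°, +141.471°, +168.263°.
Eastward gaps between consecutive values (wrapping around): 13.274°, 256.448°, 9.749°, 18.960°, 26.792°, 34.777°.
Largest gap = 256.448° ⇒ minimal covering band is its complement: 360° − 256.448° = 103.552°.
Band runs from +112.762° eastward to -143.686°, crossing the antimeridian.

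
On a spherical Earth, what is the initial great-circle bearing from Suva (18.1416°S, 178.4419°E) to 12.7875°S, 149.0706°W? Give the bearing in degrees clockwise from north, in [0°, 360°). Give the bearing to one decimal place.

Δλ = -149.0706 − 178.4419 = -327.5125°; wrapped into (−180°, 180°]: 32.4875°.
θ = atan2( sin Δλ · cos φ₂ , cos φ₁ · sin φ₂ − sin φ₁ · cos φ₂ · cos Δλ )
  = atan2(0.52379, 0.04579) = 85.004° → normalised to [0°, 360°): 85.004°.

85.0°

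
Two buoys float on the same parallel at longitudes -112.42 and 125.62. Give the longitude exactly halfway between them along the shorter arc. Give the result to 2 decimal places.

-173.40°

Signed shortest Δλ from -112.42° to +125.62° is -121.96°.
Midpoint longitude = -112.42° + (-121.96°)/2 = -112.42° − 60.98° = -173.40°.
(The naïve average (-112.42 + +125.62)/2 = 6.6° is on the wrong side of the globe.)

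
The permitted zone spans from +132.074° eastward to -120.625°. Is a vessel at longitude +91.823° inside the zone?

Band width going east from +132.074° to -120.625°: ((-120.625 − 132.074) mod 360) = 107.301°.
Offset of +91.823° east of the west edge: ((91.823 − 132.074) mod 360) = 319.749°.
319.749° > 107.301° ⇒ outside.

No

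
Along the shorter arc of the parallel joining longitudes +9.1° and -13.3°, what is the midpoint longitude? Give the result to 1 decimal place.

-2.1°

Signed shortest Δλ from +9.1° to -13.3° is -22.4°.
Midpoint longitude = +9.1° + (-22.4°)/2 = +9.1° − 11.2° = -2.1°.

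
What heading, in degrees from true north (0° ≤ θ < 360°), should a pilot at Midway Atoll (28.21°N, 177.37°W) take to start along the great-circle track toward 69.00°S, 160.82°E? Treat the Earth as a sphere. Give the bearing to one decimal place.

Δλ = 160.82 − -177.37 = 338.19°; wrapped into (−180°, 180°]: -21.81°.
θ = atan2( sin Δλ · cos φ₂ , cos φ₁ · sin φ₂ − sin φ₁ · cos φ₂ · cos Δλ )
  = atan2(-0.13314, -0.97997) = -172.263° → normalised to [0°, 360°): 187.737°.

187.7°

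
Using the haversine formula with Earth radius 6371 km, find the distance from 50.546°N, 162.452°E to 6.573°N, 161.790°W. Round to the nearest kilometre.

Δλ = -161.790 − 162.452 = -324.242°; wrapped into (−180°, 180°]: 35.758°.
Δφ = 6.573 − 50.546 = -43.973°.
a = sin²(Δφ/2) + cos φ₁ · cos φ₂ · sin²(Δλ/2) = 0.199667.
c = 2·atan2(√a, √(1−a)) = 0.92646 rad → d = 6371·c ≈ 5902.49 km.

5902 km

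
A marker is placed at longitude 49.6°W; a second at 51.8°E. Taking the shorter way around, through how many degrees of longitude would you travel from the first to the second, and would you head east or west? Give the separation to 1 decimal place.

101.4° east

Raw difference: 51.8 − -49.6 = 101.4°.
Normalise into (−180°, 180°]: 101.4° stays 101.4°.
Positive ⇒ the second point lies to the east; separation 101.4°.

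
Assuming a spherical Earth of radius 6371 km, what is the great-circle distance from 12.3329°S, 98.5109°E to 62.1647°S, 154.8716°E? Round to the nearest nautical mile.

Δλ = 154.8716 − 98.5109 = 56.3607°.
Δφ = -62.1647 − -12.3329 = -49.8318°.
a = sin²(Δφ/2) + cos φ₁ · cos φ₂ · sin²(Δλ/2) = 0.279214.
c = 2·atan2(√a, √(1−a)) = 1.11345 rad → d = 6371·c ≈ 7093.77 km ≈ 3830.33 nmi.

3830 nmi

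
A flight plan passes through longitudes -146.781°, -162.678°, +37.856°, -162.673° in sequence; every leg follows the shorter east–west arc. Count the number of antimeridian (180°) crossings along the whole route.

Leg 1: -146.781° → -162.678°, shortest Δλ = -15.897° (west) — does not cross 180°.
Leg 2: -162.678° → +37.856°, shortest Δλ = -159.466° (west) — crosses 180°.
Leg 3: +37.856° → -162.673°, shortest Δλ = 159.471° (east) — crosses 180°.
Total crossings: 2.

2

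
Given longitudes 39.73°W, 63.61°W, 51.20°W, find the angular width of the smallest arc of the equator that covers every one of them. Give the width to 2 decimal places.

Sort the longitudes: -63.61°, -51.20°, -39.73°.
Eastward gaps between consecutive values (wrapping around): 12.41°, 11.47°, 336.12°.
Largest gap = 336.12° ⇒ minimal covering band is its complement: 360° − 336.12° = 23.88°.
Band runs from -63.61° eastward to -39.73°.

23.88°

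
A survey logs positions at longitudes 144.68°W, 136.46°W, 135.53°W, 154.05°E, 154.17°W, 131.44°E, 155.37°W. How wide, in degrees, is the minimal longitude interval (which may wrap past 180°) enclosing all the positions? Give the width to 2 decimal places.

93.03°

Sort the longitudes: -155.37°, -154.17°, -144.68°, -136.46°, -135.53°, +131.44°, +154.05°.
Eastward gaps between consecutive values (wrapping around): 1.20°, 9.49°, 8.22°, 0.93°, 266.97°, 22.61°, 50.58°.
Largest gap = 266.97° ⇒ minimal covering band is its complement: 360° − 266.97° = 93.03°.
Band runs from +131.44° eastward to -135.53°, crossing the antimeridian.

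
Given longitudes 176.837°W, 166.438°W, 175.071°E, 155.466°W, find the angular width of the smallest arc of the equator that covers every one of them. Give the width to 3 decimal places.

29.463°

Sort the longitudes: -176.837°, -166.438°, -155.466°, +175.071°.
Eastward gaps between consecutive values (wrapping around): 10.399°, 10.972°, 330.537°, 8.092°.
Largest gap = 330.537° ⇒ minimal covering band is its complement: 360° − 330.537° = 29.463°.
Band runs from +175.071° eastward to -155.466°, crossing the antimeridian.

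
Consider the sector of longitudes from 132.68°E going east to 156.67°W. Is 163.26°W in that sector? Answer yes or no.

Band width going east from +132.68° to -156.67°: ((-156.67 − 132.68) mod 360) = 70.65°.
Offset of -163.26° east of the west edge: ((-163.26 − 132.68) mod 360) = 64.06°.
64.06° ≤ 70.65° ⇒ inside.

Yes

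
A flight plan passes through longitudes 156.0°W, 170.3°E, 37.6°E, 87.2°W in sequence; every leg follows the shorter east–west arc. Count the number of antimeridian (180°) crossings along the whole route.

1

Leg 1: -156.0° → +170.3°, shortest Δλ = -33.7° (west) — crosses 180°.
Leg 2: +170.3° → +37.6°, shortest Δλ = -132.7° (west) — does not cross 180°.
Leg 3: +37.6° → -87.2°, shortest Δλ = -124.8° (west) — does not cross 180°.
Total crossings: 1.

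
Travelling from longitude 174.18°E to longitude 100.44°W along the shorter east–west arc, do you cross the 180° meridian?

Yes

Naïve |-100.44 − 174.18| = 274.62° > 180°, so the shorter arc goes the other way round — across 180°.
Signed shortest Δλ = ((-100.44 − 174.18 + 180) mod 360) − 180 = 85.38°.
Going east by 85.38° from +174.18° passes through 180° before reaching -100.44°.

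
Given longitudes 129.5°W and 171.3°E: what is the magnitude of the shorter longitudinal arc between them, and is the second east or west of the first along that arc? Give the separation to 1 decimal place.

59.2° west

Raw difference: 171.3 − -129.5 = 300.8°.
Normalise into (−180°, 180°]: 300.8° − 360° = -59.2°.
Negative ⇒ the second point lies to the west; separation 59.2°.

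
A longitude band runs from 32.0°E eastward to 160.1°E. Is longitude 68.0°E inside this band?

Band width going east from +32.0° to +160.1°: ((160.1 − 32.0) mod 360) = 128.1°.
Offset of +68.0° east of the west edge: ((68.0 − 32.0) mod 360) = 36.0°.
36.0° ≤ 128.1° ⇒ inside.

Yes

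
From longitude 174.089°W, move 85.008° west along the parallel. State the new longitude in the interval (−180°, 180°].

100.903°E

Start at -174.089°; shift −85.008° → -259.097°.
-259.097° lies outside (−180°, 180°]; add 360° → +100.903°.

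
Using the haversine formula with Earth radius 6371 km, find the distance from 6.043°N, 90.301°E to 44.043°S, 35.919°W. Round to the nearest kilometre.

Δλ = -35.919 − 90.301 = -126.220°.
Δφ = -44.043 − 6.043 = -50.086°.
a = sin²(Δφ/2) + cos φ₁ · cos φ₂ · sin²(Δλ/2) = 0.747784.
c = 2·atan2(√a, √(1−a)) = 2.08928 rad → d = 6371·c ≈ 13310.83 km.

13311 km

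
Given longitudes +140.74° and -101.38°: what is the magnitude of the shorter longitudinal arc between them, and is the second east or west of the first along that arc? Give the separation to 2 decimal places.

117.88° east

Raw difference: -101.38 − 140.74 = -242.12°.
Normalise into (−180°, 180°]: -242.12° + 360° = 117.88°.
Positive ⇒ the second point lies to the east; separation 117.88°.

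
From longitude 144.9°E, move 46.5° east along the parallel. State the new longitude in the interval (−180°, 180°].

168.6°W

Start at +144.9°; shift +46.5° → +191.4°.
+191.4° lies outside (−180°, 180°]; subtract 360° → -168.6°.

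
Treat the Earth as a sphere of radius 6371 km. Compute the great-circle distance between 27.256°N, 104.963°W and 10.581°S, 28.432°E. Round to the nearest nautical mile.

Δλ = 28.432 − -104.963 = 133.395°.
Δφ = -10.581 − 27.256 = -37.837°.
a = sin²(Δφ/2) + cos φ₁ · cos φ₂ · sin²(Δλ/2) = 0.842226.
c = 2·atan2(√a, √(1−a)) = 2.32465 rad → d = 6371·c ≈ 14810.34 km ≈ 7996.94 nmi.

7997 nmi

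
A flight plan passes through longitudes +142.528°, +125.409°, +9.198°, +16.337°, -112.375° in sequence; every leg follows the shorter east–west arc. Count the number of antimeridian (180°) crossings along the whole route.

0

Leg 1: +142.528° → +125.409°, shortest Δλ = -17.119° (west) — does not cross 180°.
Leg 2: +125.409° → +9.198°, shortest Δλ = -116.211° (west) — does not cross 180°.
Leg 3: +9.198° → +16.337°, shortest Δλ = 7.139° (east) — does not cross 180°.
Leg 4: +16.337° → -112.375°, shortest Δλ = -128.712° (west) — does not cross 180°.
Total crossings: 0.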